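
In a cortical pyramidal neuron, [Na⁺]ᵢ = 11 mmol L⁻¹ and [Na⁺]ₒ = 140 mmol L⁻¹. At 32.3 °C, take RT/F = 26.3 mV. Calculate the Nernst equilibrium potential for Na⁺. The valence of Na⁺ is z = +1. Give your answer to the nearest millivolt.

67 mV

E = (26.3/z) · ln([Na⁺]_out/[Na⁺]_in) with z = +1.
= (26.3/1) · ln(140/11) = 26.30 · ln(12.73)
= 26.30 · (2.5437) = 66.90 mV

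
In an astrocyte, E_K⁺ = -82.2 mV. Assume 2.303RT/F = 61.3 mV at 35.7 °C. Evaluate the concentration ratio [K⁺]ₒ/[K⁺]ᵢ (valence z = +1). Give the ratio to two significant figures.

0.046

log₁₀([out]/[in]) = E·z/(61.3) = -82.2 × 1 / 61.3 = -1.3409
[out]/[in] = 10^(-1.3409) = 0.04561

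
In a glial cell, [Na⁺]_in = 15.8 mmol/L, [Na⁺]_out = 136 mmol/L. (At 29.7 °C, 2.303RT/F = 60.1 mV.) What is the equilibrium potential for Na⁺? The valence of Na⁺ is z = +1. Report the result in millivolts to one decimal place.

E = (60.1/z) · log₁₀([Na⁺]_out/[Na⁺]_in) with z = +1.
= (60.1/1) · log₁₀(136/15.8) = 60.10 · log₁₀(8.608)
= 60.10 · (0.9349) = 56.19 mV

56.2 mV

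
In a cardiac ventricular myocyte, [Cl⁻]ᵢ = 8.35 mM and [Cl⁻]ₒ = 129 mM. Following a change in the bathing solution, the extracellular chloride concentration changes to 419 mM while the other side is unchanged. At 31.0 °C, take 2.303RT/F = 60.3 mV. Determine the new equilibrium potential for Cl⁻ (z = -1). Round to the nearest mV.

-103 mV

After the shift: [Cl⁻]_out = 419, [Cl⁻]_in = 8.35 mM.
E_new = (60.3/-1)·log₁₀(419/8.35) = -60.30 · (1.7005) = -102.54 mV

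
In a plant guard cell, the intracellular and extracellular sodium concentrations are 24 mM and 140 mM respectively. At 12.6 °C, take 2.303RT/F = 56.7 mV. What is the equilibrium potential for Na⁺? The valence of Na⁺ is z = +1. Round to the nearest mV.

43 mV

E = (56.7/z) · log₁₀([Na⁺]_out/[Na⁺]_in) with z = +1.
= (56.7/1) · log₁₀(140/24) = 56.70 · log₁₀(5.833)
= 56.70 · (0.7659) = 43.43 mV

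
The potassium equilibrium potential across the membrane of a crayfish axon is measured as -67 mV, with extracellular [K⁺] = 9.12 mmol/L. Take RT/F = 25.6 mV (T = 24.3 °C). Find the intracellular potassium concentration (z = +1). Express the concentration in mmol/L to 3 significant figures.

Nernst: E = (25.6/1) · ln([out]/[in]), so ln([out]/[in]) = -67.0 × 1 / 25.6 = -2.6172.
[out]/[in] = e^(-2.6172) = 0.07301.
[in] = 9.12 / 0.07301 = 124.9 mmol/L.

125 mmol/L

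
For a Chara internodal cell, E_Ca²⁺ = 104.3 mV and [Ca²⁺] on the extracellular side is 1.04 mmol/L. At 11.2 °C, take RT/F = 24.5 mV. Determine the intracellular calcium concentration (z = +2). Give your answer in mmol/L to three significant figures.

Nernst: E = (24.5/2) · ln([out]/[in]), so ln([out]/[in]) = 104.3 × 2 / 24.5 = 8.5143.
[out]/[in] = e^(8.5143) = 4985.
[in] = 1.04 / 4985 = 0.0002086 mmol/L.

0.000209 mmol/L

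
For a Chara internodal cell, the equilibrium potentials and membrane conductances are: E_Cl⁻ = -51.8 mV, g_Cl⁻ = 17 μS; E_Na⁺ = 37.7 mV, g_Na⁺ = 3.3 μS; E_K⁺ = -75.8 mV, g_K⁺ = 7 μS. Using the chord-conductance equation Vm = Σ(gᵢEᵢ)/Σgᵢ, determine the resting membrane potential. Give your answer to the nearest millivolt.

-47 mV

Σ gᵢEᵢ = 17·(-51.8) + 3.3·(37.7) + 7·(-75.8) = -1286.79
Σ gᵢ = 17 + 3.3 + 7 = 27.3
Vm = -1286.79 / 27.3 = -47.14 mV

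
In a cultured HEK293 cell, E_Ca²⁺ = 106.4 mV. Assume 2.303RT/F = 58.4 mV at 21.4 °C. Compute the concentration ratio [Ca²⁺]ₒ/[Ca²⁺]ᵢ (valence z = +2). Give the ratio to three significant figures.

log₁₀([out]/[in]) = E·z/(58.4) = 106.4 × 2 / 58.4 = 3.6438
[out]/[in] = 10^(3.6438) = 4404

4400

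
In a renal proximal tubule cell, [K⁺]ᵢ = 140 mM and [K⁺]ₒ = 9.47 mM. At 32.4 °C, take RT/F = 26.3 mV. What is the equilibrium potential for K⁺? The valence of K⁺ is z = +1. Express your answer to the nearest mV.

E = (26.3/z) · ln([K⁺]_out/[K⁺]_in) with z = +1.
= (26.3/1) · ln(9.47/140) = 26.30 · ln(0.06764)
= 26.30 · (-2.6935) = -70.84 mV

-71 mV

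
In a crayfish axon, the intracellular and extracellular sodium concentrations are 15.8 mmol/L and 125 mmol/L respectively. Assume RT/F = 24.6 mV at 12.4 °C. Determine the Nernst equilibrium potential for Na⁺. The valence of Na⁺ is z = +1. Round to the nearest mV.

51 mV

E = (24.6/z) · ln([Na⁺]_out/[Na⁺]_in) with z = +1.
= (24.6/1) · ln(125/15.8) = 24.60 · ln(7.911)
= 24.60 · (2.0683) = 50.88 mV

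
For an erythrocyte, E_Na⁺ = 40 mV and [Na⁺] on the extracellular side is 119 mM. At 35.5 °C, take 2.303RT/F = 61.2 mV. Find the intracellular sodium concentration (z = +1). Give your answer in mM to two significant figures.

26 mM

Nernst: E = (61.2/1) · log₁₀([out]/[in]), so log₁₀([out]/[in]) = 40.0 × 1 / 61.2 = 0.6536.
[out]/[in] = 10^(0.6536) = 4.504.
[in] = 119 / 4.504 = 26.42 mM.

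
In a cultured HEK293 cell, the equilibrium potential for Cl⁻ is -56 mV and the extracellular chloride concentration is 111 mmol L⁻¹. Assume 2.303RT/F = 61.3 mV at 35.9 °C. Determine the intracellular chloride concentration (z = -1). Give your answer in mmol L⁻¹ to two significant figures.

14 mmol L⁻¹

Nernst: E = (61.3/-1) · log₁₀([out]/[in]), so log₁₀([out]/[in]) = -56.0 × -1 / 61.3 = 0.9135.
[out]/[in] = 10^(0.9135) = 8.195.
[in] = 111 / 8.195 = 13.55 mmol L⁻¹.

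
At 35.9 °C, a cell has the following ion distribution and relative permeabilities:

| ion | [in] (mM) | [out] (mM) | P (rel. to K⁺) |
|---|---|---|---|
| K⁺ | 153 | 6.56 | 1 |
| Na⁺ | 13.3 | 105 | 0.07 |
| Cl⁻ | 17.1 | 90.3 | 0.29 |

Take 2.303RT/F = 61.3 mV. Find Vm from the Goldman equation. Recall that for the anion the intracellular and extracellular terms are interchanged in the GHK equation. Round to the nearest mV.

-60 mV

Vm = 61.3 · log₁₀[(Σ P·[cation]ₒ + Σ P·[anion]ᵢ) / (Σ P·[cation]ᵢ + Σ P·[anion]ₒ)]
Numerator = 1×6.56 + 0.07×105 + 0.29×17.1 = 18.87
Denominator = 1×153 + 0.07×13.3 + 0.29×90.3 = 180.1
Vm = 61.3 · log₁₀(0.10476) = 61.3 × (-0.9798) = -60.06 mV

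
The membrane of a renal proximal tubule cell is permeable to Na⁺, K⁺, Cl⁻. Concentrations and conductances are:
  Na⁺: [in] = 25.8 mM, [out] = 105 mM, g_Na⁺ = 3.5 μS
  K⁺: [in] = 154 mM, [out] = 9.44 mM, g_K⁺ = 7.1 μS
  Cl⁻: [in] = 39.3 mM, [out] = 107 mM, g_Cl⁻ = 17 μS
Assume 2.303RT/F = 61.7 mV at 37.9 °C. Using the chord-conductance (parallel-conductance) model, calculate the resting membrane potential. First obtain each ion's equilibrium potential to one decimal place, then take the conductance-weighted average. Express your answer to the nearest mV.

-31 mV

E_Na⁺ = (61.7/1)·log₁₀(105/25.8) = 37.6 mV
E_K⁺ = (61.7/1)·log₁₀(9.44/154) = -74.8 mV
E_Cl⁻ = (61.7/-1)·log₁₀(107/39.3) = -26.8 mV
Vm = (Σ gᵢEᵢ)/(Σ gᵢ) = (3.5·37.6 + 7.1·-74.8 + 17·-26.8) / (3.5 + 7.1 + 17)
= -855.08 / 27.6 = -30.98 mV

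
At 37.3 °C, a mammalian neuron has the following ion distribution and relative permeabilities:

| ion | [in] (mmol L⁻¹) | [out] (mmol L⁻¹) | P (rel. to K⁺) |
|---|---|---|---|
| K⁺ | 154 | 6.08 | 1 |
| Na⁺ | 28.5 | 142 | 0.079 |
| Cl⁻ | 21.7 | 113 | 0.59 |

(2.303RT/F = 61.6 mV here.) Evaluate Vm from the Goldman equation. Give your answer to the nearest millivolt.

Vm = 61.6 · log₁₀[(Σ P·[cation]ₒ + Σ P·[anion]ᵢ) / (Σ P·[cation]ᵢ + Σ P·[anion]ₒ)]
Numerator = 1×6.08 + 0.079×142 + 0.59×21.7 = 30.1
Denominator = 1×154 + 0.079×28.5 + 0.59×113 = 222.9
Vm = 61.6 · log₁₀(0.13503) = 61.6 × (-0.8696) = -53.57 mV

-54 mV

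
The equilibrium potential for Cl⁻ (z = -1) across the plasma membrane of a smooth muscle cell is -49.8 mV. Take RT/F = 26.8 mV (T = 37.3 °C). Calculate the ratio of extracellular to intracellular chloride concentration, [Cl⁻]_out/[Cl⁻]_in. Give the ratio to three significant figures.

6.41

ln([out]/[in]) = E·z/(26.8) = -49.8 × -1 / 26.8 = 1.8582
[out]/[in] = e^(1.8582) = 6.412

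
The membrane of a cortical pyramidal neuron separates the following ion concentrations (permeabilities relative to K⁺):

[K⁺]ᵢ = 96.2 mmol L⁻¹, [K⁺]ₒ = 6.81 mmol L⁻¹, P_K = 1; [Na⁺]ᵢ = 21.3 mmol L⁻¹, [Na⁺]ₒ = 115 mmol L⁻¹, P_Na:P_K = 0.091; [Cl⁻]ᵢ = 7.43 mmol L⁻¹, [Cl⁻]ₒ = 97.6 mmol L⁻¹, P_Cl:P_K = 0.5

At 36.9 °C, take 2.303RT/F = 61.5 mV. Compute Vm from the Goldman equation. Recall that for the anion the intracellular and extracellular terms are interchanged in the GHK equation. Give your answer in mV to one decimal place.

Vm = 61.5 · log₁₀[(Σ P·[cation]ₒ + Σ P·[anion]ᵢ) / (Σ P·[cation]ᵢ + Σ P·[anion]ₒ)]
Numerator = 1×6.81 + 0.091×115 + 0.5×7.43 = 20.99
Denominator = 1×96.2 + 0.091×21.3 + 0.5×97.6 = 146.9
Vm = 61.5 · log₁₀(0.14285) = 61.5 × (-0.8451) = -51.98 mV

-52.0 mV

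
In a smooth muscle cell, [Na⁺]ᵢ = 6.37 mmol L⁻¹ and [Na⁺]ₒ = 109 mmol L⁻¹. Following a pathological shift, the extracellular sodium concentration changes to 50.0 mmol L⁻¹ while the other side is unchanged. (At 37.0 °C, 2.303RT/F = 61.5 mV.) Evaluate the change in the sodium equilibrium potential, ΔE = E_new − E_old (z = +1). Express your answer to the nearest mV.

E_old = (61.5/1)·log₁₀(109/6.37) = 75.85 mV
E_new = (61.5/1)·log₁₀(50.0/6.37) = 55.03 mV
ΔE = 55.03 − (75.85) = -20.82 mV

-21 mV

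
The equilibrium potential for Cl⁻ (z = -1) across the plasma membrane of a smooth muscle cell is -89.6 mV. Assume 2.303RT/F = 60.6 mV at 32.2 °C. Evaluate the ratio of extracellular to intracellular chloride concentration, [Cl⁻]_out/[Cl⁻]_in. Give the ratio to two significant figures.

30

log₁₀([out]/[in]) = E·z/(60.6) = -89.6 × -1 / 60.6 = 1.4785
[out]/[in] = 10^(1.4785) = 30.1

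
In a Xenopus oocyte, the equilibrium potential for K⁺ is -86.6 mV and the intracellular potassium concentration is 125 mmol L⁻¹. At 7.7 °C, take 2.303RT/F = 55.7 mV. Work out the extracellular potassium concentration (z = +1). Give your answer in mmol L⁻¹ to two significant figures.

Nernst: E = (55.7/1) · log₁₀([out]/[in]), so log₁₀([out]/[in]) = -86.6 × 1 / 55.7 = -1.5548.
[out]/[in] = 10^(-1.5548) = 0.02788.
[out] = 0.02788 × 125 = 3.485 mmol L⁻¹.

3.5 mmol L⁻¹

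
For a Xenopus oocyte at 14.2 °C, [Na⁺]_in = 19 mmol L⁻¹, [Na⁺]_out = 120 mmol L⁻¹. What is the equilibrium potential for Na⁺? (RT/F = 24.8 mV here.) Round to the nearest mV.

E = (24.8/z) · ln([Na⁺]_out/[Na⁺]_in) with z = +1.
= (24.8/1) · ln(120/19) = 24.80 · ln(6.316)
= 24.80 · (1.8431) = 45.71 mV

46 mV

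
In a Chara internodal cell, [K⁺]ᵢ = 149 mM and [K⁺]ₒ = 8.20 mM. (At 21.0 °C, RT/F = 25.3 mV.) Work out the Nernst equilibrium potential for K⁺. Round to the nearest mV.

-73 mV

E = (25.3/z) · ln([K⁺]_out/[K⁺]_in) with z = +1.
= (25.3/1) · ln(8.20/149) = 25.30 · ln(0.05503)
= 25.30 · (-2.8998) = -73.37 mV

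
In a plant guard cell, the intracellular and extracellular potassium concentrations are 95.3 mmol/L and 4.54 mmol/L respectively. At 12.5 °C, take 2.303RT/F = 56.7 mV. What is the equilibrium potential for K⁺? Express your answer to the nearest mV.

E = (56.7/z) · log₁₀([K⁺]_out/[K⁺]_in) with z = +1.
= (56.7/1) · log₁₀(4.54/95.3) = 56.70 · log₁₀(0.04764)
= 56.70 · (-1.3220) = -74.96 mV

-75 mV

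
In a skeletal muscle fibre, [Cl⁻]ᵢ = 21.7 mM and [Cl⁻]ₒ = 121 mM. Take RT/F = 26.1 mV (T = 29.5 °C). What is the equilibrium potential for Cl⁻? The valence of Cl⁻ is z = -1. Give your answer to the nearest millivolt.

E = (26.1/z) · ln([Cl⁻]_out/[Cl⁻]_in) with z = -1.
For an anion, dividing by z = -1 reverses the sign.
= (26.1/-1) · ln(121/21.7) = -26.10 · ln(5.576)
= -26.10 · (1.7185) = -44.85 mV

-45 mV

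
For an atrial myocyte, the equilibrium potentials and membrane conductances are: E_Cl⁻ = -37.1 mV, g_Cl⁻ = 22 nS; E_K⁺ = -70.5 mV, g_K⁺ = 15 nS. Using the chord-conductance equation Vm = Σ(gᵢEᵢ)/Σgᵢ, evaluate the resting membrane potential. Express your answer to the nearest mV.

-51 mV

Σ gᵢEᵢ = 22·(-37.1) + 15·(-70.5) = -1873.70
Σ gᵢ = 22 + 15 = 37
Vm = -1873.70 / 37 = -50.64 mV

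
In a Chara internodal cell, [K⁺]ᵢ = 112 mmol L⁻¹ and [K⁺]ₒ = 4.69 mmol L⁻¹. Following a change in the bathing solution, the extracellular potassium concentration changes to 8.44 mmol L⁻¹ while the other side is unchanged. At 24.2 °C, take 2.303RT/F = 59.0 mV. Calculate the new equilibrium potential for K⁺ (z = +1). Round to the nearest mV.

-66 mV

After the shift: [K⁺]_out = 8.44, [K⁺]_in = 112 mmol L⁻¹.
E_new = (59.0/1)·log₁₀(8.44/112) = 59.00 · (-1.1229) = -66.25 mV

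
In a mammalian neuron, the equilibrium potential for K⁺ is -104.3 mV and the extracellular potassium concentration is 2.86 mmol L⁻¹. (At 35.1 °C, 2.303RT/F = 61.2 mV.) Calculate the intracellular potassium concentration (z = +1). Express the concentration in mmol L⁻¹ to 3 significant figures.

145 mmol L⁻¹

Nernst: E = (61.2/1) · log₁₀([out]/[in]), so log₁₀([out]/[in]) = -104.3 × 1 / 61.2 = -1.7042.
[out]/[in] = 10^(-1.7042) = 0.01976.
[in] = 2.86 / 0.01976 = 144.7 mmol L⁻¹.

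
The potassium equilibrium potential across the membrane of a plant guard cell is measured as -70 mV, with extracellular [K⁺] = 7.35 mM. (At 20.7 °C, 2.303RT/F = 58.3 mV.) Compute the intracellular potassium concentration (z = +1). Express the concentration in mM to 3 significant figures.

Nernst: E = (58.3/1) · log₁₀([out]/[in]), so log₁₀([out]/[in]) = -70.0 × 1 / 58.3 = -1.2007.
[out]/[in] = 10^(-1.2007) = 0.063.
[in] = 7.35 / 0.063 = 116.7 mM.

117 mM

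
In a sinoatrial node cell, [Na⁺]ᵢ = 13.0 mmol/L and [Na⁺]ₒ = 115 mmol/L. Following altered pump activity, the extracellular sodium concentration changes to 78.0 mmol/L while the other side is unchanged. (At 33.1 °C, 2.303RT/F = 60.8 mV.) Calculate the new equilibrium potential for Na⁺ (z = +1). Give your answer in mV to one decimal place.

47.3 mV

After the shift: [Na⁺]_out = 78.0, [Na⁺]_in = 13.0 mmol/L.
E_new = (60.8/1)·log₁₀(78.0/13.0) = 60.80 · (0.7782) = 47.31 mV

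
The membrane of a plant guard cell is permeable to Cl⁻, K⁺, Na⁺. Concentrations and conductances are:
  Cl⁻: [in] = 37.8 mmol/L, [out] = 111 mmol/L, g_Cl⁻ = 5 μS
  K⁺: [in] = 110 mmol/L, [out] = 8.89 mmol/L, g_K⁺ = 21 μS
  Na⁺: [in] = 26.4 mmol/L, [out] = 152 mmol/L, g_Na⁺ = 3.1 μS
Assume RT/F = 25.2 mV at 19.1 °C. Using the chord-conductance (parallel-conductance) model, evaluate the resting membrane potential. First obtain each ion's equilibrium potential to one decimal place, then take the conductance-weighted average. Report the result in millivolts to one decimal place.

E_Cl⁻ = (25.2/-1)·ln(111/37.8) = -27.1 mV
E_K⁺ = (25.2/1)·ln(8.89/110) = -63.4 mV
E_Na⁺ = (25.2/1)·ln(152/26.4) = 44.1 mV
Vm = (Σ gᵢEᵢ)/(Σ gᵢ) = (5·-27.1 + 21·-63.4 + 3.1·44.1) / (5 + 21 + 3.1)
= -1330.19 / 29.1 = -45.71 mV

-45.7 mV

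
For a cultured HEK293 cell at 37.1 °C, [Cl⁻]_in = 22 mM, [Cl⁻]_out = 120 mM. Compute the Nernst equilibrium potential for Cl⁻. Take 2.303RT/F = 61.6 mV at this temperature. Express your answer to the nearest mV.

E = (61.6/z) · log₁₀([Cl⁻]_out/[Cl⁻]_in) with z = -1.
For an anion, dividing by z = -1 reverses the sign.
= (61.6/-1) · log₁₀(120/22) = -61.60 · log₁₀(5.455)
= -61.60 · (0.7368) = -45.38 mV

-45 mV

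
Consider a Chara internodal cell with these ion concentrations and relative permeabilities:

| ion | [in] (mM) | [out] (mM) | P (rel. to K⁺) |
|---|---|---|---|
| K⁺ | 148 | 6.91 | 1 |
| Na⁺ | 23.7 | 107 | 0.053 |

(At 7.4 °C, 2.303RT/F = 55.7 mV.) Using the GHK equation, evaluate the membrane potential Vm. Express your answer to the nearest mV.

Vm = 55.7 · log₁₀[(Σ P·[cation]ₒ + Σ P·[anion]ᵢ) / (Σ P·[cation]ᵢ + Σ P·[anion]ₒ)]
Numerator = 1×6.91 + 0.053×107 = 12.58
Denominator = 1×148 + 0.053×23.7 = 149.3
Vm = 55.7 · log₁₀(0.084291) = 55.7 × (-1.0742) = -59.83 mV

-60 mV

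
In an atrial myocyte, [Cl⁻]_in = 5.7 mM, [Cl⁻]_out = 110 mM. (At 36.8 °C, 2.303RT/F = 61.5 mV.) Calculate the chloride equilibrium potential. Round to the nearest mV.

-79 mV

E = (61.5/z) · log₁₀([Cl⁻]_out/[Cl⁻]_in) with z = -1.
For an anion, dividing by z = -1 reverses the sign.
= (61.5/-1) · log₁₀(110/5.7) = -61.50 · log₁₀(19.3)
= -61.50 · (1.2855) = -79.06 mV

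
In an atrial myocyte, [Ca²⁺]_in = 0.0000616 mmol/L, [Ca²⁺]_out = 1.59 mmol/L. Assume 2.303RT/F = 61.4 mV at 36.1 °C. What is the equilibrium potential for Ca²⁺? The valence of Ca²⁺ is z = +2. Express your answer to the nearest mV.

E = (61.4/z) · log₁₀([Ca²⁺]_out/[Ca²⁺]_in) with z = +2.
= (61.4/2) · log₁₀(1.59/0.0000616) = 30.70 · log₁₀(2.581e+04)
= 30.70 · (4.4118) = 135.44 mV

135 mV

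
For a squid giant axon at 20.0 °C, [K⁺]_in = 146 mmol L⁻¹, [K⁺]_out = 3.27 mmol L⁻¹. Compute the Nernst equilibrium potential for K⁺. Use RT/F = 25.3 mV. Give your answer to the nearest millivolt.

E = (25.3/z) · ln([K⁺]_out/[K⁺]_in) with z = +1.
= (25.3/1) · ln(3.27/146) = 25.30 · ln(0.0224)
= 25.30 · (-3.7988) = -96.11 mV

-96 mV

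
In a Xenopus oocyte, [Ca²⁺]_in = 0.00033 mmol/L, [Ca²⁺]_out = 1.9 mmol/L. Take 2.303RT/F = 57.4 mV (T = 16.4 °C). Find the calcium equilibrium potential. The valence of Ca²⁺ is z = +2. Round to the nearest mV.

E = (57.4/z) · log₁₀([Ca²⁺]_out/[Ca²⁺]_in) with z = +2.
= (57.4/2) · log₁₀(1.9/0.00033) = 28.70 · log₁₀(5758)
= 28.70 · (3.7602) = 107.92 mV

108 mV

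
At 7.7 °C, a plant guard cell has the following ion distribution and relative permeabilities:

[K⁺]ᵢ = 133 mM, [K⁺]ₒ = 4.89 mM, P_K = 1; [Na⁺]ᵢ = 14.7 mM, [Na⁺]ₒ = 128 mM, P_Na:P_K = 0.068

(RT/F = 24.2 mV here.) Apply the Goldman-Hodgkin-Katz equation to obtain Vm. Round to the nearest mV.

Vm = 24.2 · ln[(Σ P·[cation]ₒ + Σ P·[anion]ᵢ) / (Σ P·[cation]ᵢ + Σ P·[anion]ₒ)]
Numerator = 1×4.89 + 0.068×128 = 13.59
Denominator = 1×133 + 0.068×14.7 = 134
Vm = 24.2 · ln(0.10145) = 24.2 × (-2.2882) = -55.37 mV

-55 mV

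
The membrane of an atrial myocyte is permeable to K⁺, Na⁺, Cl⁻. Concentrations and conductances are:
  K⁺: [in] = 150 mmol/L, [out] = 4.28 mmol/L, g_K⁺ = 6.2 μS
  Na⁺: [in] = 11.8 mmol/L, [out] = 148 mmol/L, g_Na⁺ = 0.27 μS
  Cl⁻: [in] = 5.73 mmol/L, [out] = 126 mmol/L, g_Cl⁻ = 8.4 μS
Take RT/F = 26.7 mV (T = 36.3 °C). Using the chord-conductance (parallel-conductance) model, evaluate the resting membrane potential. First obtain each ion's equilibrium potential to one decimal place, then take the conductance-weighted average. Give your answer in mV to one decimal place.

-85.0 mV

E_K⁺ = (26.7/1)·ln(4.28/150) = -95.0 mV
E_Na⁺ = (26.7/1)·ln(148/11.8) = 67.5 mV
E_Cl⁻ = (26.7/-1)·ln(126/5.73) = -82.5 mV
Vm = (Σ gᵢEᵢ)/(Σ gᵢ) = (6.2·-95.0 + 0.27·67.5 + 8.4·-82.5) / (6.2 + 0.27 + 8.4)
= -1263.78 / 14.87 = -84.99 mV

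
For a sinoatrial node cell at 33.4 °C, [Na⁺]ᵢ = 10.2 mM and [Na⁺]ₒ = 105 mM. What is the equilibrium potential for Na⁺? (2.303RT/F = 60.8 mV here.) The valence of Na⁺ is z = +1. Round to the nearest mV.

62 mV

E = (60.8/z) · log₁₀([Na⁺]_out/[Na⁺]_in) with z = +1.
= (60.8/1) · log₁₀(105/10.2) = 60.80 · log₁₀(10.29)
= 60.80 · (1.0126) = 61.57 mV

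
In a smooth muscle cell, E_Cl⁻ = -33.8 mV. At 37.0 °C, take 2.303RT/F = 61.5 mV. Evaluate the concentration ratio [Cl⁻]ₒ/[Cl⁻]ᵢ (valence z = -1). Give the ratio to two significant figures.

log₁₀([out]/[in]) = E·z/(61.5) = -33.8 × -1 / 61.5 = 0.5496
[out]/[in] = 10^(0.5496) = 3.545

3.5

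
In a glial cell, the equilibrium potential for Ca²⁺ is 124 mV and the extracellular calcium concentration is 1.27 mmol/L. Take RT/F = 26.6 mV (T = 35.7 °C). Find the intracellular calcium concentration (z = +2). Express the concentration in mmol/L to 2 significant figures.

Nernst: E = (26.6/2) · ln([out]/[in]), so ln([out]/[in]) = 124.0 × 2 / 26.6 = 9.3233.
[out]/[in] = e^(9.3233) = 1.12e+04.
[in] = 1.27 / 1.12e+04 = 0.0001134 mmol/L.

0.00011 mmol/L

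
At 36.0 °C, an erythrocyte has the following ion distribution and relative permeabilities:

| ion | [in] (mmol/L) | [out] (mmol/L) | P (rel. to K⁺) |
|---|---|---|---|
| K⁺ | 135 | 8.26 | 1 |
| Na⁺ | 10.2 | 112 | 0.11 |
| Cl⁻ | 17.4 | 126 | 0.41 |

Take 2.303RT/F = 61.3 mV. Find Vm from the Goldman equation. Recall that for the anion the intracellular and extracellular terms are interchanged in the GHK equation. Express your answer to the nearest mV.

Vm = 61.3 · log₁₀[(Σ P·[cation]ₒ + Σ P·[anion]ᵢ) / (Σ P·[cation]ᵢ + Σ P·[anion]ₒ)]
Numerator = 1×8.26 + 0.11×112 + 0.41×17.4 = 27.71
Denominator = 1×135 + 0.11×10.2 + 0.41×126 = 187.8
Vm = 61.3 · log₁₀(0.14759) = 61.3 × (-0.8310) = -50.94 mV

-51 mV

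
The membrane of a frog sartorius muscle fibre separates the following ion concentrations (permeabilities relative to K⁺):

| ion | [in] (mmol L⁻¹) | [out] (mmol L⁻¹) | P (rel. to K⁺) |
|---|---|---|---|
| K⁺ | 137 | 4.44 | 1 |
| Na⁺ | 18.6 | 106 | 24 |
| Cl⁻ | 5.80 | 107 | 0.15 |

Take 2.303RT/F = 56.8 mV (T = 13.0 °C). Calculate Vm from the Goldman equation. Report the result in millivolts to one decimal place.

Vm = 56.8 · log₁₀[(Σ P·[cation]ₒ + Σ P·[anion]ᵢ) / (Σ P·[cation]ᵢ + Σ P·[anion]ₒ)]
Numerator = 1×4.44 + 24×106 + 0.15×5.80 = 2549
Denominator = 1×137 + 24×18.6 + 0.15×107 = 599.5
Vm = 56.8 · log₁₀(4.2527) = 56.8 × (0.6287) = 35.71 mV

35.7 mV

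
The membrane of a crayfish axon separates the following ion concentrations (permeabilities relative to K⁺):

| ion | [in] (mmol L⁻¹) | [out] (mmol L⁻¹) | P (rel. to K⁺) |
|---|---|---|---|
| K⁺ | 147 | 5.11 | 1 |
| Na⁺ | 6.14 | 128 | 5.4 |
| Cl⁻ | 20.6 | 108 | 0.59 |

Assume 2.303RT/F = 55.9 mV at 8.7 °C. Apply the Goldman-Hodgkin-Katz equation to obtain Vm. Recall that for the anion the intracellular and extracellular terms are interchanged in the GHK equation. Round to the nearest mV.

26 mV

Vm = 55.9 · log₁₀[(Σ P·[cation]ₒ + Σ P·[anion]ᵢ) / (Σ P·[cation]ᵢ + Σ P·[anion]ₒ)]
Numerator = 1×5.11 + 5.4×128 + 0.59×20.6 = 708.5
Denominator = 1×147 + 5.4×6.14 + 0.59×108 = 243.9
Vm = 55.9 · log₁₀(2.905) = 55.9 × (0.4631) = 25.89 mV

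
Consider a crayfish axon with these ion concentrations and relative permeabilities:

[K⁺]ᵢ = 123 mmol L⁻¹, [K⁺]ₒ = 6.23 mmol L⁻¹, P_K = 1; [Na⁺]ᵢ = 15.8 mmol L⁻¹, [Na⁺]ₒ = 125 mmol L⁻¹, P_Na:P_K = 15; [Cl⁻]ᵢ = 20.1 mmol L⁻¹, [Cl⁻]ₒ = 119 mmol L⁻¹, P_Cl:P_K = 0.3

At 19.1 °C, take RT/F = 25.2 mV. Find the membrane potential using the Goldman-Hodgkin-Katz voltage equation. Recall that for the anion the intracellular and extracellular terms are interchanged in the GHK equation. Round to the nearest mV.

Vm = 25.2 · ln[(Σ P·[cation]ₒ + Σ P·[anion]ᵢ) / (Σ P·[cation]ᵢ + Σ P·[anion]ₒ)]
Numerator = 1×6.23 + 15×125 + 0.3×20.1 = 1887
Denominator = 1×123 + 15×15.8 + 0.3×119 = 395.7
Vm = 25.2 · ln(4.7694) = 25.2 × (1.5622) = 39.37 mV

39 mV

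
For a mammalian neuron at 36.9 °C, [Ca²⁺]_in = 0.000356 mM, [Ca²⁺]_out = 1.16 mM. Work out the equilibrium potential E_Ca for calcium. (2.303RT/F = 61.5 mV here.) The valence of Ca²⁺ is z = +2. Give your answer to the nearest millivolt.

E = (61.5/z) · log₁₀([Ca²⁺]_out/[Ca²⁺]_in) with z = +2.
= (61.5/2) · log₁₀(1.16/0.000356) = 30.75 · log₁₀(3258)
= 30.75 · (3.5130) = 108.02 mV

108 mV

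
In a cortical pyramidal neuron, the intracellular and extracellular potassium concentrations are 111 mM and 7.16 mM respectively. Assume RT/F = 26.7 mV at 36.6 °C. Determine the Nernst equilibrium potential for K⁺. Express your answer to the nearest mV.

-73 mV

E = (26.7/z) · ln([K⁺]_out/[K⁺]_in) with z = +1.
= (26.7/1) · ln(7.16/111) = 26.70 · ln(0.0645)
= 26.70 · (-2.7410) = -73.19 mV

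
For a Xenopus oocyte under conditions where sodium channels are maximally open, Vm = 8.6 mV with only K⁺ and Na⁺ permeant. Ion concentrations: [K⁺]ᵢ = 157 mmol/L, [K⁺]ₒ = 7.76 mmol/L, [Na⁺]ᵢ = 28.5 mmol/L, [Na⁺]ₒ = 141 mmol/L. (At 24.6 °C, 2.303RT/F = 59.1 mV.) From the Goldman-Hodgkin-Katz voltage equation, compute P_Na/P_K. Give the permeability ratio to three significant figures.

2.09

Let α = P_Na/P_K. GHK: Vm = 59.1·log₁₀[(Kₒ + α·Naₒ)/(Kᵢ + α·Naᵢ)].
10^(Vm/59.1) = 10^(8.6/59.1) = 1.398
So 1.398·(Kᵢ + α·Naᵢ) = Kₒ + α·Naₒ → α = (1.398·157.0 − 7.76) / (141.0 − 1.398·28.5)
α = (219.5 − 7.76) / (141.0 − 39.84) = 211.7/101.2 = 2.093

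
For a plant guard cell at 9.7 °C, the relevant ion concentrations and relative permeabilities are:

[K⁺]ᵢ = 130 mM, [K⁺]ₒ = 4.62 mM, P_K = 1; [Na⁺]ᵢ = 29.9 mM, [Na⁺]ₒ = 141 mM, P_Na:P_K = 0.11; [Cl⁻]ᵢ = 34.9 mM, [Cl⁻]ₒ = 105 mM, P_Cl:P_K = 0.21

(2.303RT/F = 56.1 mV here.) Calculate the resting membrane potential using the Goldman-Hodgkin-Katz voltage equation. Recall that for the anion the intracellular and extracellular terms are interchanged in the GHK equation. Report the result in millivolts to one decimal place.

Vm = 56.1 · log₁₀[(Σ P·[cation]ₒ + Σ P·[anion]ᵢ) / (Σ P·[cation]ᵢ + Σ P·[anion]ₒ)]
Numerator = 1×4.62 + 0.11×141 + 0.21×34.9 = 27.46
Denominator = 1×130 + 0.11×29.9 + 0.21×105 = 155.3
Vm = 56.1 · log₁₀(0.17677) = 56.1 × (-0.7526) = -42.22 mV

-42.2 mV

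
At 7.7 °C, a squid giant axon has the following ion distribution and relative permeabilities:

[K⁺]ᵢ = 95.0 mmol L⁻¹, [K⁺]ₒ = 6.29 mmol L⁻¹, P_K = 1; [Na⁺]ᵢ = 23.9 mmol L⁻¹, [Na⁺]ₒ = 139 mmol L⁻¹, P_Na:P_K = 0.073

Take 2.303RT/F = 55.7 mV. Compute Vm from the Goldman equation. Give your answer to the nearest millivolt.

-43 mV

Vm = 55.7 · log₁₀[(Σ P·[cation]ₒ + Σ P·[anion]ᵢ) / (Σ P·[cation]ᵢ + Σ P·[anion]ₒ)]
Numerator = 1×6.29 + 0.073×139 = 16.44
Denominator = 1×95.0 + 0.073×23.9 = 96.74
Vm = 55.7 · log₁₀(0.1699) = 55.7 × (-0.7698) = -42.88 mV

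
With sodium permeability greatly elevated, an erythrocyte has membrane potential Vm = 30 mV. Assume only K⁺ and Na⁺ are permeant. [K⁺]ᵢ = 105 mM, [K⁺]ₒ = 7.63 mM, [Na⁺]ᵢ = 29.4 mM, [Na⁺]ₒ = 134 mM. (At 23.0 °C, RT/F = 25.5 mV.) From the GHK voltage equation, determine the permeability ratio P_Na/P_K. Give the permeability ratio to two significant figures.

Let α = P_Na/P_K. GHK: Vm = 25.5·ln[(Kₒ + α·Naₒ)/(Kᵢ + α·Naᵢ)].
e^(Vm/25.5) = e^(30.0/25.5) = 3.2429
So 3.2429·(Kᵢ + α·Naᵢ) = Kₒ + α·Naₒ → α = (3.2429·105.0 − 7.63) / (134.0 − 3.2429·29.4)
α = (340.5 − 7.63) / (134.0 − 95.34) = 332.9/38.66 = 8.611

8.6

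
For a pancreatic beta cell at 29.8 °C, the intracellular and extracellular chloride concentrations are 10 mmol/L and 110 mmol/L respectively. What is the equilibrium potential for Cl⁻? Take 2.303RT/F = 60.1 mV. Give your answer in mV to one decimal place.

-62.6 mV

E = (60.1/z) · log₁₀([Cl⁻]_out/[Cl⁻]_in) with z = -1.
For an anion, dividing by z = -1 reverses the sign.
= (60.1/-1) · log₁₀(110/10) = -60.10 · log₁₀(11)
= -60.10 · (1.0414) = -62.59 mV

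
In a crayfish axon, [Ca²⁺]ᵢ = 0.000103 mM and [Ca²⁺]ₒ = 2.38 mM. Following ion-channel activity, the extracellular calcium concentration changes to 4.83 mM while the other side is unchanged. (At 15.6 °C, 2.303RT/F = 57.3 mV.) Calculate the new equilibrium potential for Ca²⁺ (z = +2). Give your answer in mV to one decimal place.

133.8 mV

After the shift: [Ca²⁺]_out = 4.83, [Ca²⁺]_in = 0.000103 mM.
E_new = (57.3/2)·log₁₀(4.83/0.000103) = 28.65 · (4.6711) = 133.83 mV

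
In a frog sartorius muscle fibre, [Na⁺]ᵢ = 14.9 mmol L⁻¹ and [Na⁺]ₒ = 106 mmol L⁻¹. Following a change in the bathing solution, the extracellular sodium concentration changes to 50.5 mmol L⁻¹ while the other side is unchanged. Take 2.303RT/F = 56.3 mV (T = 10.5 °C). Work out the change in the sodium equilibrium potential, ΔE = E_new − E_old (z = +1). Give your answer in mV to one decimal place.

E_old = (56.3/1)·log₁₀(106/14.9) = 47.97 mV
E_new = (56.3/1)·log₁₀(50.5/14.9) = 29.84 mV
ΔE = 29.84 − (47.97) = -18.13 mV

-18.1 mV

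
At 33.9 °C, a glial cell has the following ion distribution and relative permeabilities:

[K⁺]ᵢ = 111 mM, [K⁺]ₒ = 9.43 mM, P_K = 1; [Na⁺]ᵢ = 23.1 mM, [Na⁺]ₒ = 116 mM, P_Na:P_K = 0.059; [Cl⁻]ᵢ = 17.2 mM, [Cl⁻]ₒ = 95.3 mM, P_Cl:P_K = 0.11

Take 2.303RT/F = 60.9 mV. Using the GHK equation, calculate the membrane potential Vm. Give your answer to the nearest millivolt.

-51 mV

Vm = 60.9 · log₁₀[(Σ P·[cation]ₒ + Σ P·[anion]ᵢ) / (Σ P·[cation]ᵢ + Σ P·[anion]ₒ)]
Numerator = 1×9.43 + 0.059×116 + 0.11×17.2 = 18.17
Denominator = 1×111 + 0.059×23.1 + 0.11×95.3 = 122.8
Vm = 60.9 · log₁₀(0.14788) = 60.9 × (-0.8301) = -50.55 mV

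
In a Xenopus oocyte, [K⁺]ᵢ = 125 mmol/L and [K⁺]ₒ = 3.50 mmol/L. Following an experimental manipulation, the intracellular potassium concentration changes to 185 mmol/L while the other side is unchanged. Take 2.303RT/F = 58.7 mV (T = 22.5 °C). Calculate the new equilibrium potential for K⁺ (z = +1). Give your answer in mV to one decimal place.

After the shift: [K⁺]_out = 3.50, [K⁺]_in = 185 mmol/L.
E_new = (58.7/1)·log₁₀(3.50/185) = 58.70 · (-1.7231) = -101.15 mV

-101.1 mV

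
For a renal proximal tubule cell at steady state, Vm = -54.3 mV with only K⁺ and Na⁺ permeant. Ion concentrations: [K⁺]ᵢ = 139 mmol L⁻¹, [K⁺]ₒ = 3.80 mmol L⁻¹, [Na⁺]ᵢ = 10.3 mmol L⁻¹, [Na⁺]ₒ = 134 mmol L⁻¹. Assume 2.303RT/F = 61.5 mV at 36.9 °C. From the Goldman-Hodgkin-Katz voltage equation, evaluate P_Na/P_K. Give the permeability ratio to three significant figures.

0.109

Let α = P_Na/P_K. GHK: Vm = 61.5·log₁₀[(Kₒ + α·Naₒ)/(Kᵢ + α·Naᵢ)].
10^(Vm/61.5) = 10^(-54.3/61.5) = 0.13094
So 0.13094·(Kᵢ + α·Naᵢ) = Kₒ + α·Naₒ → α = (0.13094·139.0 − 3.8) / (134.0 − 0.13094·10.3)
α = (18.2 − 3.8) / (134.0 − 1.349) = 14.4/132.7 = 0.1086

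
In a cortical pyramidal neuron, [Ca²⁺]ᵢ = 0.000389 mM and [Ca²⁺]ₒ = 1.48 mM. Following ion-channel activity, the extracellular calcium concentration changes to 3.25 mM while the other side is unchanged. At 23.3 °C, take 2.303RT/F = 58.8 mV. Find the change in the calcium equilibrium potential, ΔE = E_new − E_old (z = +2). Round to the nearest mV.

10 mV

E_old = (58.8/2)·log₁₀(1.48/0.000389) = 105.26 mV
E_new = (58.8/2)·log₁₀(3.25/0.000389) = 115.30 mV
ΔE = 115.30 − (105.26) = 10.04 mV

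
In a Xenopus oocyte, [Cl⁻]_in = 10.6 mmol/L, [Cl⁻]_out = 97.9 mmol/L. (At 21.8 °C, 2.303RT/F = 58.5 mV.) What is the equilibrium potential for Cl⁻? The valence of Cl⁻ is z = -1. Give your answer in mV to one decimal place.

-56.5 mV

E = (58.5/z) · log₁₀([Cl⁻]_out/[Cl⁻]_in) with z = -1.
For an anion, dividing by z = -1 reverses the sign.
= (58.5/-1) · log₁₀(97.9/10.6) = -58.50 · log₁₀(9.236)
= -58.50 · (0.9655) = -56.48 mV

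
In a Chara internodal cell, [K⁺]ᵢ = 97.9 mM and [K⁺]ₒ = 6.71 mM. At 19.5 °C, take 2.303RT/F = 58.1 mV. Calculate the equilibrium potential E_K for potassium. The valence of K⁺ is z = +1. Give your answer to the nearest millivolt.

E = (58.1/z) · log₁₀([K⁺]_out/[K⁺]_in) with z = +1.
= (58.1/1) · log₁₀(6.71/97.9) = 58.10 · log₁₀(0.06854)
= 58.10 · (-1.1641) = -67.63 mV

-68 mV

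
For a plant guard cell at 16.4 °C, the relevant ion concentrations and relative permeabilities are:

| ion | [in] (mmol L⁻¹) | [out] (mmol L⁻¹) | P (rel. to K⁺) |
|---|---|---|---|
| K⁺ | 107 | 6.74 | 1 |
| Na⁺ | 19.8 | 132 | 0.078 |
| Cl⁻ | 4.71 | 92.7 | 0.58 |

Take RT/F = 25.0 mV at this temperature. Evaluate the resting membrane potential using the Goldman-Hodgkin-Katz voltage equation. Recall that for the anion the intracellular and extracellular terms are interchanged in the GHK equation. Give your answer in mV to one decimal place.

-52.6 mV

Vm = 25.0 · ln[(Σ P·[cation]ₒ + Σ P·[anion]ᵢ) / (Σ P·[cation]ᵢ + Σ P·[anion]ₒ)]
Numerator = 1×6.74 + 0.078×132 + 0.58×4.71 = 19.77
Denominator = 1×107 + 0.078×19.8 + 0.58×92.7 = 162.3
Vm = 25.0 · ln(0.12179) = 25.0 × (-2.1055) = -52.64 mV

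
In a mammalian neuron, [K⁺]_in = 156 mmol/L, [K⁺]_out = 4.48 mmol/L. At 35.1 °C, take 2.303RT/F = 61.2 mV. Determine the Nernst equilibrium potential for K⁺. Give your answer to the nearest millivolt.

-94 mV

E = (61.2/z) · log₁₀([K⁺]_out/[K⁺]_in) with z = +1.
= (61.2/1) · log₁₀(4.48/156) = 61.20 · log₁₀(0.02872)
= 61.20 · (-1.5418) = -94.36 mV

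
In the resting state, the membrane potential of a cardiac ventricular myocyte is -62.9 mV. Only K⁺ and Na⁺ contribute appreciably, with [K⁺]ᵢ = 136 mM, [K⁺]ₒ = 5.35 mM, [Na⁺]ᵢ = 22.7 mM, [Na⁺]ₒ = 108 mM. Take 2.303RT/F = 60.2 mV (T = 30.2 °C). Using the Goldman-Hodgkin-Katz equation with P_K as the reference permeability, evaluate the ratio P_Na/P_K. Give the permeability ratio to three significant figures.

Let α = P_Na/P_K. GHK: Vm = 60.2·log₁₀[(Kₒ + α·Naₒ)/(Kᵢ + α·Naᵢ)].
10^(Vm/60.2) = 10^(-62.9/60.2) = 0.090188
So 0.090188·(Kᵢ + α·Naᵢ) = Kₒ + α·Naₒ → α = (0.090188·136.0 − 5.35) / (108.0 − 0.090188·22.7)
α = (12.27 − 5.35) / (108.0 − 2.047) = 6.916/106 = 0.06527

0.0653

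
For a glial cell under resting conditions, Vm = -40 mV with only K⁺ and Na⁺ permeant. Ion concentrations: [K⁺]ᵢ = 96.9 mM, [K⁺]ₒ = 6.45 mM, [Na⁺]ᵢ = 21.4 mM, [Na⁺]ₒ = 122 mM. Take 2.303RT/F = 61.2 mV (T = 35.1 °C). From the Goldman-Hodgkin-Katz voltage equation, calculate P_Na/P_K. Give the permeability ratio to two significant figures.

0.13

Let α = P_Na/P_K. GHK: Vm = 61.2·log₁₀[(Kₒ + α·Naₒ)/(Kᵢ + α·Naᵢ)].
10^(Vm/61.2) = 10^(-40.0/61.2) = 0.22203
So 0.22203·(Kᵢ + α·Naᵢ) = Kₒ + α·Naₒ → α = (0.22203·96.9 − 6.45) / (122.0 − 0.22203·21.4)
α = (21.51 − 6.45) / (122.0 − 4.751) = 15.06/117.2 = 0.1285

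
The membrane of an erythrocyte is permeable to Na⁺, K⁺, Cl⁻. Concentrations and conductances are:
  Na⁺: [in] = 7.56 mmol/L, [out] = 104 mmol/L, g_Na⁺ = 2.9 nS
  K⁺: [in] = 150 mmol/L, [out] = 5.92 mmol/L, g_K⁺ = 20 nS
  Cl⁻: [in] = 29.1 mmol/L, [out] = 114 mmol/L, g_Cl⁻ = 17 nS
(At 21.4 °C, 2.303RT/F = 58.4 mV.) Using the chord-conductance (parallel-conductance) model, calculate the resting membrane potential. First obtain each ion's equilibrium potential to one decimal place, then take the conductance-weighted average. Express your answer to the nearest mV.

E_Na⁺ = (58.4/1)·log₁₀(104/7.56) = 66.5 mV
E_K⁺ = (58.4/1)·log₁₀(5.92/150) = -82.0 mV
E_Cl⁻ = (58.4/-1)·log₁₀(114/29.1) = -34.6 mV
Vm = (Σ gᵢEᵢ)/(Σ gᵢ) = (2.9·66.5 + 20·-82.0 + 17·-34.6) / (2.9 + 20 + 17)
= -2035.35 / 39.9 = -51.01 mV

-51 mV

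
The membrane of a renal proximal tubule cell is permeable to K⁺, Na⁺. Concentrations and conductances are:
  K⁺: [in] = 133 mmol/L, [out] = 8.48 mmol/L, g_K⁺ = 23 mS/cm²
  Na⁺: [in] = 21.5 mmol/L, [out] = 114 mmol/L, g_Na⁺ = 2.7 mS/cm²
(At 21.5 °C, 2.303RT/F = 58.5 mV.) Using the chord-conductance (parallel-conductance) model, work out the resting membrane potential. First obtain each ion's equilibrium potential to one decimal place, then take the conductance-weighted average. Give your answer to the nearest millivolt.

-58 mV

E_K⁺ = (58.5/1)·log₁₀(8.48/133) = -69.9 mV
E_Na⁺ = (58.5/1)·log₁₀(114/21.5) = 42.4 mV
Vm = (Σ gᵢEᵢ)/(Σ gᵢ) = (23·-69.9 + 2.7·42.4) / (23 + 2.7)
= -1493.22 / 25.7 = -58.10 mV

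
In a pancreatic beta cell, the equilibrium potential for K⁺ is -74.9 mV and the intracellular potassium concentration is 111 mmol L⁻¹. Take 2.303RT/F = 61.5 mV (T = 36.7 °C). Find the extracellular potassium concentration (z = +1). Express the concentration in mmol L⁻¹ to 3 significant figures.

Nernst: E = (61.5/1) · log₁₀([out]/[in]), so log₁₀([out]/[in]) = -74.9 × 1 / 61.5 = -1.2179.
[out]/[in] = 10^(-1.2179) = 0.06055.
[out] = 0.06055 × 111 = 6.721 mmol L⁻¹.

6.72 mmol L⁻¹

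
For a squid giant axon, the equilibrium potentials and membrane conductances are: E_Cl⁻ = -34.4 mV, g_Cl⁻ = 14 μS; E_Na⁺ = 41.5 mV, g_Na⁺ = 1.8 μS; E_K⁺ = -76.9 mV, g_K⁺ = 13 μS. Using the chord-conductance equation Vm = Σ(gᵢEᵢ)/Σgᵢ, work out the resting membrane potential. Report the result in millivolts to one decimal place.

-48.8 mV

Σ gᵢEᵢ = 14·(-34.4) + 1.8·(41.5) + 13·(-76.9) = -1406.60
Σ gᵢ = 14 + 1.8 + 13 = 28.8
Vm = -1406.60 / 28.8 = -48.84 mV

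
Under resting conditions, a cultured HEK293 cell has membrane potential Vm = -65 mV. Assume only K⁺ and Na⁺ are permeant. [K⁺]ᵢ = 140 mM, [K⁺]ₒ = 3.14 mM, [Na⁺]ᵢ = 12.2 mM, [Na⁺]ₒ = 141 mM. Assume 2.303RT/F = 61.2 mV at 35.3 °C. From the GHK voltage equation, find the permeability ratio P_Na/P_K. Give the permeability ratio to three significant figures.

0.0643

Let α = P_Na/P_K. GHK: Vm = 61.2·log₁₀[(Kₒ + α·Naₒ)/(Kᵢ + α·Naᵢ)].
10^(Vm/61.2) = 10^(-65.0/61.2) = 0.086678
So 0.086678·(Kᵢ + α·Naᵢ) = Kₒ + α·Naₒ → α = (0.086678·140.0 − 3.14) / (141.0 − 0.086678·12.2)
α = (12.13 − 3.14) / (141.0 − 1.057) = 8.995/139.9 = 0.06428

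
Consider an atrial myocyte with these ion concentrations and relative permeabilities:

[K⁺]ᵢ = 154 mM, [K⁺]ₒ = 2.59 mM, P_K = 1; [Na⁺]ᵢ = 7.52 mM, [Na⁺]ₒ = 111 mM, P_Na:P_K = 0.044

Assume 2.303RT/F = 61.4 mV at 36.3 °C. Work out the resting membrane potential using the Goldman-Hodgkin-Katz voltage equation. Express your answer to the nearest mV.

Vm = 61.4 · log₁₀[(Σ P·[cation]ₒ + Σ P·[anion]ᵢ) / (Σ P·[cation]ᵢ + Σ P·[anion]ₒ)]
Numerator = 1×2.59 + 0.044×111 = 7.474
Denominator = 1×154 + 0.044×7.52 = 154.3
Vm = 61.4 · log₁₀(0.048428) = 61.4 × (-1.3149) = -80.73 mV

-81 mV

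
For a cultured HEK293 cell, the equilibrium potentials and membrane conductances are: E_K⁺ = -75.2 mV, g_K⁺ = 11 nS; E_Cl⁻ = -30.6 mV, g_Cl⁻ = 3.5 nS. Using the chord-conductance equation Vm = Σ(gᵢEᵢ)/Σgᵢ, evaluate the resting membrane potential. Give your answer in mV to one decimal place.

Σ gᵢEᵢ = 11·(-75.2) + 3.5·(-30.6) = -934.30
Σ gᵢ = 11 + 3.5 = 14.5
Vm = -934.30 / 14.5 = -64.43 mV

-64.4 mV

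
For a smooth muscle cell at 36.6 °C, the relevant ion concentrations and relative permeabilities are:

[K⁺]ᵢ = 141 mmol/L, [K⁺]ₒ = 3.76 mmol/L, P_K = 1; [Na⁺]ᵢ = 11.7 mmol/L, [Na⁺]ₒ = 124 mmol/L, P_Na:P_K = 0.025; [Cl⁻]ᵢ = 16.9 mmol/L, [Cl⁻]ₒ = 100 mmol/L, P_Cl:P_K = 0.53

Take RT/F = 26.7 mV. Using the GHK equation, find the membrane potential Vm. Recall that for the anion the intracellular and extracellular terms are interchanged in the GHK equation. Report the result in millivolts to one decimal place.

Vm = 26.7 · ln[(Σ P·[cation]ₒ + Σ P·[anion]ᵢ) / (Σ P·[cation]ᵢ + Σ P·[anion]ₒ)]
Numerator = 1×3.76 + 0.025×124 + 0.53×16.9 = 15.82
Denominator = 1×141 + 0.025×11.7 + 0.53×100 = 194.3
Vm = 26.7 · ln(0.081408) = 26.7 × (-2.5083) = -66.97 mV

-67.0 mV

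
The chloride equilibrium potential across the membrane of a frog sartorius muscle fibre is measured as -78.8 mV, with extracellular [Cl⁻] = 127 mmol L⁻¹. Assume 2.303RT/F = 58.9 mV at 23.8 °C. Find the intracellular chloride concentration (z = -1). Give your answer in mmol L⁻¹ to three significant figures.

Nernst: E = (58.9/-1) · log₁₀([out]/[in]), so log₁₀([out]/[in]) = -78.8 × -1 / 58.9 = 1.3379.
[out]/[in] = 10^(1.3379) = 21.77.
[in] = 127 / 21.77 = 5.834 mmol L⁻¹.

5.83 mmol L⁻¹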